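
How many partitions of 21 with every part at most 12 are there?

725

Direct enumeration gives 725 partitions.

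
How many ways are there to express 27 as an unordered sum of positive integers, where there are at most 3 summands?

Direct enumeration gives 75 partitions.

75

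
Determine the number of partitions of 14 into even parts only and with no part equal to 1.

15

Enumerating:
14
12 + 2
10 + 4
10 + 2 + 2
8 + 6
8 + 4 + 2
8 + 2 + 2 + 2
6 + 6 + 2
6 + 4 + 4
6 + 4 + 2 + 2
6 + 2 + 2 + 2 + 2
4 + 4 + 4 + 2
4 + 4 + 2 + 2 + 2
4 + 2 + 2 + 2 + 2 + 2
2 + 2 + 2 + 2 + 2 + 2 + 2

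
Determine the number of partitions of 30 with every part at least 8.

Listing the qualifying partitions of 30:
30
22, 8
21, 9
20, 10
19, 11
18, 12
17, 13
16, 14
15, 15
14, 8, 8
13, 9, 8
12, 10, 8
12, 9, 9
11, 11, 8
11, 10, 9
10, 10, 10
That's 16 in total.

16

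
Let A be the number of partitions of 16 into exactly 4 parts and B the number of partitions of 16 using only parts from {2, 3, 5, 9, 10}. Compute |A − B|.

Partitions of 16 into exactly 4 parts: 34.
Partitions of 16 using only parts from {2, 3, 5, 9, 10}: 11.
|34 − 11| = 23.

23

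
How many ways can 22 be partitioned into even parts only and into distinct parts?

12

The partitions of 22 that satisfy the conditions:
22
20+2
18+4
16+6
16+4+2
14+8
14+6+2
12+10
12+8+2
12+6+4
10+8+4
10+6+4+2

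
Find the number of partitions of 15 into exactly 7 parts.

21

Enumerating:
9+1+1+1+1+1+1
8+2+1+1+1+1+1
7+3+1+1+1+1+1
7+2+2+1+1+1+1
6+4+1+1+1+1+1
6+3+2+1+1+1+1
6+2+2+2+1+1+1
5+5+1+1+1+1+1
5+4+2+1+1+1+1
5+3+3+1+1+1+1
5+3+2+2+1+1+1
5+2+2+2+2+1+1
4+4+3+1+1+1+1
4+4+2+2+1+1+1
4+3+3+2+1+1+1
4+3+2+2+2+1+1
4+2+2+2+2+2+1
3+3+3+3+1+1+1
3+3+3+2+2+1+1
3+3+2+2+2+2+1
3+2+2+2+2+2+2
Counting gives 21.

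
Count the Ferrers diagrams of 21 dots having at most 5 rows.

221

Direct enumeration gives 221 partitions.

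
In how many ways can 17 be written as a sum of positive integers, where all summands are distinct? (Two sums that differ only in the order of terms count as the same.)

38

A partial list (first 12 by largest part):
17
1 + 16
2 + 15
3 + 14
1 + 2 + 14
4 + 13
1 + 3 + 13
5 + 12
1 + 4 + 12
2 + 3 + 12
6 + 11
1 + 5 + 11
…and 26 more, for 38 total.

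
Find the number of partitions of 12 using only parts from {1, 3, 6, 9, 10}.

12

Enumerating:
10,1,1
9,3
9,1,1,1
6,6
6,3,3
6,3,1,1,1
6,1,1,1,1,1,1
3,3,3,3
3,3,3,1,1,1
3,3,1,1,1,1,1,1
3,1,1,1,1,1,1,1,1,1
1,1,1,1,1,1,1,1,1,1,1,1
That's 12 in total.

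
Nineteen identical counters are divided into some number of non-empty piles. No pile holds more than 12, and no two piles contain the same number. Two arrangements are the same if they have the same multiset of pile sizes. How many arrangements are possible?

40

A partial list (first 12 by largest part):
12 + 7
12 + 6 + 1
12 + 5 + 2
12 + 4 + 3
12 + 4 + 2 + 1
11 + 8
11 + 7 + 1
11 + 6 + 2
11 + 5 + 3
11 + 5 + 2 + 1
11 + 4 + 3 + 1
10 + 9
…and 28 more, for 40 total.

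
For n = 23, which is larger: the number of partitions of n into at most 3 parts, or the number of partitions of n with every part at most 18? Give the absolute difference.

1187

Partitions of 23 into at most 3 parts: 56.
Partitions of 23 with every part at most 18: 1243.
|56 − 1243| = 1187.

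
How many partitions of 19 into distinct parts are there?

There are too many to list fully; the first 12 (by largest part) are:
19
1, 18
2, 17
3, 16
1, 2, 16
4, 15
1, 3, 15
5, 14
1, 4, 14
2, 3, 14
6, 13
1, 5, 13
…and 42 more, for 54 total.

54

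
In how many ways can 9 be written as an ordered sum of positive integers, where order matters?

There are 8 gaps and each independently is a cut or not, giving 2^8 = 256.

256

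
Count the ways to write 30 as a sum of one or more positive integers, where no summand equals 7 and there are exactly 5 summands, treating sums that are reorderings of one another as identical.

283

Enumerating by decreasing first part gives 283 partitions in all.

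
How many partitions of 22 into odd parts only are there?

89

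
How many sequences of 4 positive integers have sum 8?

35

A composition of 8 into 4 positive parts is chosen by placing 3 dividers among the 7 gaps between 8 units: C(7,3) = 35.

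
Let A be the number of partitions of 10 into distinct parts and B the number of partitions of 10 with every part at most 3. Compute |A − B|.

4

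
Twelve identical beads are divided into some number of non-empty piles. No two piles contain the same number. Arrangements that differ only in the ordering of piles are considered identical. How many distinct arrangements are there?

15

Enumerating:
12
11+1
10+2
9+3
9+2+1
8+4
8+3+1
7+5
7+4+1
7+3+2
6+5+1
6+4+2
6+3+2+1
5+4+3
5+4+2+1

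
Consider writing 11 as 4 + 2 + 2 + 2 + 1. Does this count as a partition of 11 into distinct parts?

No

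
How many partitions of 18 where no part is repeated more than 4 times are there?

Enumerating by decreasing first part gives 262 partitions in all.

262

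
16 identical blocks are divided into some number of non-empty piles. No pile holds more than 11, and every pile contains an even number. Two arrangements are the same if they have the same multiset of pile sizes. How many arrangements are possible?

18

The partitions of 16 that satisfy the conditions:
6,10
2,4,10
2,2,2,10
8,8
2,6,8
4,4,8
2,2,4,8
2,2,2,2,8
4,6,6
2,2,6,6
2,4,4,6
2,2,2,4,6
2,2,2,2,2,6
4,4,4,4
2,2,4,4,4
2,2,2,2,4,4
2,2,2,2,2,2,4
2,2,2,2,2,2,2,2
That's 18 in total.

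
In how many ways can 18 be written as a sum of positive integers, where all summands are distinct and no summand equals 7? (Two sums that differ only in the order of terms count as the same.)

36

There are too many to list fully; the first 12 (by largest part) are:
18
1+17
2+16
3+15
1+2+15
4+14
1+3+14
5+13
1+4+13
2+3+13
6+12
1+5+12
…and 24 more, for 36 total.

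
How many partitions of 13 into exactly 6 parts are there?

They are:
8+1+1+1+1+1
7+2+1+1+1+1
6+3+1+1+1+1
6+2+2+1+1+1
5+4+1+1+1+1
5+3+2+1+1+1
5+2+2+2+1+1
4+4+2+1+1+1
4+3+3+1+1+1
4+3+2+2+1+1
4+2+2+2+2+1
3+3+3+2+1+1
3+3+2+2+2+1
3+2+2+2+2+2

14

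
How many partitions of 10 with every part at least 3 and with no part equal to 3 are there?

They are:
10
6 + 4
5 + 5

3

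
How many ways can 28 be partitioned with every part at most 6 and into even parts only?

24

They are:
4 + 6 + 6 + 6 + 6
2 + 2 + 6 + 6 + 6 + 6
2 + 4 + 4 + 6 + 6 + 6
2 + 2 + 2 + 4 + 6 + 6 + 6
2 + 2 + 2 + 2 + 2 + 6 + 6 + 6
4 + 4 + 4 + 4 + 6 + 6
2 + 2 + 4 + 4 + 4 + 6 + 6
2 + 2 + 2 + 2 + 4 + 4 + 6 + 6
2 + 2 + 2 + 2 + 2 + 2 + 4 + 6 + 6
2 + 2 + 2 + 2 + 2 + 2 + 2 + 2 + 6 + 6
2 + 4 + 4 + 4 + 4 + 4 + 6
2 + 2 + 2 + 4 + 4 + 4 + 4 + 6
2 + 2 + 2 + 2 + 2 + 4 + 4 + 4 + 6
2 + 2 + 2 + 2 + 2 + 2 + 2 + 4 + 4 + 6
2 + 2 + 2 + 2 + 2 + 2 + 2 + 2 + 2 + 4 + 6
2 + 2 + 2 + 2 + 2 + 2 + 2 + 2 + 2 + 2 + 2 + 6
4 + 4 + 4 + 4 + 4 + 4 + 4
2 + 2 + 4 + 4 + 4 + 4 + 4 + 4
2 + 2 + 2 + 2 + 4 + 4 + 4 + 4 + 4
2 + 2 + 2 + 2 + 2 + 2 + 4 + 4 + 4 + 4
2 + 2 + 2 + 2 + 2 + 2 + 2 + 2 + 4 + 4 + 4
2 + 2 + 2 + 2 + 2 + 2 + 2 + 2 + 2 + 2 + 4 + 4
2 + 2 + 2 + 2 + 2 + 2 + 2 + 2 + 2 + 2 + 2 + 2 + 4
2 + 2 + 2 + 2 + 2 + 2 + 2 + 2 + 2 + 2 + 2 + 2 + 2 + 2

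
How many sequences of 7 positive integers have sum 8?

Equivalently, choose which 6 of the 7 gaps become plus signs: C(7,6) = 7.

7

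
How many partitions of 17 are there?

297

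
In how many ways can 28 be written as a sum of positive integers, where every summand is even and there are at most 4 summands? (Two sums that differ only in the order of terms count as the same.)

47

There are too many to list fully; the first 12 (by largest part) are:
28
26, 2
24, 4
24, 2, 2
22, 6
22, 4, 2
22, 2, 2, 2
20, 8
20, 6, 2
20, 4, 4
20, 4, 2, 2
18, 10
…and 35 more, for 47 total.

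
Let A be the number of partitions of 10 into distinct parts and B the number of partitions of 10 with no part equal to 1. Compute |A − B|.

2

Partitions of 10 into distinct parts: 10.
Partitions of 10 with no part equal to 1: 12.
|10 − 12| = 2.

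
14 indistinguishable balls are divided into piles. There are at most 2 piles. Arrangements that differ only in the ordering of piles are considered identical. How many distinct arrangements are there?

8

Enumerating:
14
1+13
2+12
3+11
4+10
5+9
6+8
7+7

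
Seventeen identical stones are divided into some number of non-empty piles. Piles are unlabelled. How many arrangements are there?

A full systematic count gives 297.

297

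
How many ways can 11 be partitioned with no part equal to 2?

26

A partial list (first 12 by largest part):
11
10, 1
9, 1, 1
8, 3
8, 1, 1, 1
7, 4
7, 3, 1
7, 1, 1, 1, 1
6, 5
6, 4, 1
6, 3, 1, 1
6, 1, 1, 1, 1, 1
…and 14 more, for 26 total.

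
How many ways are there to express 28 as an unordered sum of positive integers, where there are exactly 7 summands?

Direct enumeration gives 436 partitions.

436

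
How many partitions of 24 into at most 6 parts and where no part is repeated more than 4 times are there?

Direct enumeration gives 528 partitions.

528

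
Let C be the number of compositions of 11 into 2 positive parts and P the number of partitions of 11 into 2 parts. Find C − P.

5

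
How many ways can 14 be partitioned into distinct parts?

The partitions of 14 that satisfy the conditions:
14
13,1
12,2
11,3
11,2,1
10,4
10,3,1
9,5
9,4,1
9,3,2
8,6
8,5,1
8,4,2
8,3,2,1
7,6,1
7,5,2
7,4,3
7,4,2,1
6,5,3
6,5,2,1
6,4,3,1
5,4,3,2

22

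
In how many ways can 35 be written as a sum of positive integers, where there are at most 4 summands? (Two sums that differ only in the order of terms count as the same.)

441

Systematic enumeration (by largest part, then next-largest, …) yields 441.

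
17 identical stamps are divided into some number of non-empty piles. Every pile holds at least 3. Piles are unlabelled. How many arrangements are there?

Enumerating:
17
3,14
4,13
5,12
6,11
3,3,11
7,10
3,4,10
8,9
3,5,9
4,4,9
3,6,8
4,5,8
3,3,3,8
3,7,7
4,6,7
5,5,7
3,3,4,7
5,6,6
3,3,5,6
3,4,4,6
3,4,5,5
4,4,4,5
3,3,3,3,5
3,3,3,4,4

25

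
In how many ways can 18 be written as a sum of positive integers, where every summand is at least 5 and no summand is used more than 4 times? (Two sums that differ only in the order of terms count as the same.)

9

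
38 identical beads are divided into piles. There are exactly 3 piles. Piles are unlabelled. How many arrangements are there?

Direct enumeration gives 120 partitions.

120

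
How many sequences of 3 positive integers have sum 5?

6

Place 2 bars in the 4 internal gaps of a row of 5 dots: C(4,2) = 6.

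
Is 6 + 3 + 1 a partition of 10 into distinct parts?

The parts sum to 10, and the condition 'all summands are distinct' holds.

Yes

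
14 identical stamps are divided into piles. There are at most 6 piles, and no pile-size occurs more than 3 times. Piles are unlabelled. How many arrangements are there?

Systematic enumeration (by largest part, then next-largest, …) yields 78.

78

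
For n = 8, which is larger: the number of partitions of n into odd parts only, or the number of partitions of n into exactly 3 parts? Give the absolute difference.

Partitions of 8 into odd parts only: 6.
Partitions of 8 into exactly 3 parts: 5.
|6 − 5| = 1.

1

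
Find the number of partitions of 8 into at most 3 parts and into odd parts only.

Enumerating:
7+1
5+3
Counting gives 2.

2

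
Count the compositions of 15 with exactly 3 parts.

Place 2 bars in the 14 internal gaps of a row of 15 dots: C(14,2) = 91.

91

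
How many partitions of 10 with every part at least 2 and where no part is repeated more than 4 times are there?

11

The partitions of 10 that satisfy the conditions:
10
8, 2
7, 3
6, 4
6, 2, 2
5, 5
5, 3, 2
4, 4, 2
4, 3, 3
4, 2, 2, 2
3, 3, 2, 2
Counting gives 11.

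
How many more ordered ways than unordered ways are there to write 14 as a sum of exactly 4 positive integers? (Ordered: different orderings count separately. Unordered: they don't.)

Compositions: C(13,3) = 286.
Unordered (partitions into 4 parts): 23.
Difference: 286 − 23 = 263.

263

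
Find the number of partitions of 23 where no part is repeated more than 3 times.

592

Direct enumeration gives 592 partitions.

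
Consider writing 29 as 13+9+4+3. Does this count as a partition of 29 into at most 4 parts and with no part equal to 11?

Yes

The parts sum to 29, and the condition 'there are at most 4 summands' holds; the condition 'no summand equals 11' holds.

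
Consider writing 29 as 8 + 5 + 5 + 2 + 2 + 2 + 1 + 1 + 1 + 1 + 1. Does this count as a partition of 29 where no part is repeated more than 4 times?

The parts sum to 29, and the condition 'no summand is used more than 4 times' is violated.

No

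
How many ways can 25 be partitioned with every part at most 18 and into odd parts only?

A full systematic count gives 134.

134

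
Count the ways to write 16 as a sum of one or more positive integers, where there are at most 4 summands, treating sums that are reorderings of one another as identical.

64

There are too many to list fully; the first 12 (by largest part) are:
16
1 + 15
2 + 14
1 + 1 + 14
3 + 13
1 + 2 + 13
1 + 1 + 1 + 13
4 + 12
1 + 3 + 12
2 + 2 + 12
1 + 1 + 2 + 12
5 + 11
…and 52 more, for 64 total.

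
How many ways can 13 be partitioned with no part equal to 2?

45

There are too many to list fully; the first 12 (by largest part) are:
13
12,1
11,1,1
10,3
10,1,1,1
9,4
9,3,1
9,1,1,1,1
8,5
8,4,1
8,3,1,1
8,1,1,1,1,1
…and 33 more, for 45 total.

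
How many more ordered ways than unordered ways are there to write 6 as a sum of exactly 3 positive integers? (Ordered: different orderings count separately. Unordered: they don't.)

Compositions: C(5,2) = 10.
Unordered (partitions into 3 parts): 3.
Difference: 10 − 3 = 7.

7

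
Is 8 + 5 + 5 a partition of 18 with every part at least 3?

The parts sum to 18, and the condition 'every summand is at least 3' holds.

Yes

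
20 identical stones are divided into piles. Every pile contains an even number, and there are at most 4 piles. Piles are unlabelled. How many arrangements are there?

23

Enumerating:
20
18 + 2
16 + 4
16 + 2 + 2
14 + 6
14 + 4 + 2
14 + 2 + 2 + 2
12 + 8
12 + 6 + 2
12 + 4 + 4
12 + 4 + 2 + 2
10 + 10
10 + 8 + 2
10 + 6 + 4
10 + 6 + 2 + 2
10 + 4 + 4 + 2
8 + 8 + 4
8 + 8 + 2 + 2
8 + 6 + 6
8 + 6 + 4 + 2
8 + 4 + 4 + 4
6 + 6 + 6 + 2
6 + 6 + 4 + 4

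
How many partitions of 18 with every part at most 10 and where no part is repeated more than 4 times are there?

221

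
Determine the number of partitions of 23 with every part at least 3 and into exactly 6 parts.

7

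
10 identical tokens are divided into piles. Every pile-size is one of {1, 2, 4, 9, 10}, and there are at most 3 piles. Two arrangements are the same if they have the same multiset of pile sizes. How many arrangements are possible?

3

They are:
10
9 + 1
4 + 4 + 2
That's 3 in total.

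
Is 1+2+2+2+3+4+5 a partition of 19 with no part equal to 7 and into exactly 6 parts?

The parts sum to 19, and the condition 'there are exactly 6 summands' is violated.

No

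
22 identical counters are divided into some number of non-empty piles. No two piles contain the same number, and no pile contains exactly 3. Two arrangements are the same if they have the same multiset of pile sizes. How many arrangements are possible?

There are too many to list fully; the first 12 (by largest part) are:
22
21+1
20+2
19+2+1
18+4
17+5
17+4+1
16+6
16+5+1
16+4+2
15+7
15+6+1
…and 43 more, for 55 total.

55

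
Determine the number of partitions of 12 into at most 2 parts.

7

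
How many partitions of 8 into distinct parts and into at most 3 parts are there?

6

The partitions of 8 that satisfy the conditions:
8
7,1
6,2
5,3
5,2,1
4,3,1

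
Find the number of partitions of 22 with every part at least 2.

210

Direct enumeration gives 210 partitions.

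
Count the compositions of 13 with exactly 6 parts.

A composition of 13 into 6 positive parts is chosen by placing 5 dividers among the 12 gaps between 13 units: C(12,5) = 792.

792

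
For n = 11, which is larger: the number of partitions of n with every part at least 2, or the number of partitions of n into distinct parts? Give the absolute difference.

2

Partitions of 11 with every part at least 2: 14.
Partitions of 11 into distinct parts: 12.
|14 − 12| = 2.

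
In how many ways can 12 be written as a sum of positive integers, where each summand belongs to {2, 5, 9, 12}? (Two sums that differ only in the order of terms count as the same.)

3

The partitions of 12 that satisfy the conditions:
12
2 + 5 + 5
2 + 2 + 2 + 2 + 2 + 2
That's 3 in total.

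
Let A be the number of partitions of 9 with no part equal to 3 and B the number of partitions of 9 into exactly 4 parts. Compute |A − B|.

13

Partitions of 9 with no part equal to 3: 19.
Partitions of 9 into exactly 4 parts: 6.
|19 − 6| = 13.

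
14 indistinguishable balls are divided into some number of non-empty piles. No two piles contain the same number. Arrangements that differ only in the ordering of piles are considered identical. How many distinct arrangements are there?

Enumerating:
14
13+1
12+2
11+3
11+2+1
10+4
10+3+1
9+5
9+4+1
9+3+2
8+6
8+5+1
8+4+2
8+3+2+1
7+6+1
7+5+2
7+4+3
7+4+2+1
6+5+3
6+5+2+1
6+4+3+1
5+4+3+2

22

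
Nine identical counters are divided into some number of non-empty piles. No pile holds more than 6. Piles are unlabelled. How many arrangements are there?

There are too many to list fully; the first 12 (by largest part) are:
3, 6
1, 2, 6
1, 1, 1, 6
4, 5
1, 3, 5
2, 2, 5
1, 1, 2, 5
1, 1, 1, 1, 5
1, 4, 4
2, 3, 4
1, 1, 3, 4
1, 2, 2, 4
…and 14 more, for 26 total.

26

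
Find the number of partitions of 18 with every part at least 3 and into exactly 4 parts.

The partitions of 18 that satisfy the conditions:
9, 3, 3, 3
8, 4, 3, 3
7, 5, 3, 3
7, 4, 4, 3
6, 6, 3, 3
6, 5, 4, 3
6, 4, 4, 4
5, 5, 5, 3
5, 5, 4, 4
That's 9 in total.

9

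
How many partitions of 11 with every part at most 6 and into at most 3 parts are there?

7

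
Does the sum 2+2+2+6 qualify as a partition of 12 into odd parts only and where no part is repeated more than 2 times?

No

The parts sum to 12, and the condition 'every summand is odd' is violated.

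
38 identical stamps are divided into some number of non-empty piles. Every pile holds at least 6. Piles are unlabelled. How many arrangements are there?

126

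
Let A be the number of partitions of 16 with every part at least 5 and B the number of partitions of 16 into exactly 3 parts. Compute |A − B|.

Partitions of 16 with every part at least 5: 6.
Partitions of 16 into exactly 3 parts: 21.
|6 − 21| = 15.

15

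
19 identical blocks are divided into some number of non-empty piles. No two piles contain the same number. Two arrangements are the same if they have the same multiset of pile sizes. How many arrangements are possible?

54

A partial list (first 12 by largest part):
19
18 + 1
17 + 2
16 + 3
16 + 2 + 1
15 + 4
15 + 3 + 1
14 + 5
14 + 4 + 1
14 + 3 + 2
13 + 6
13 + 5 + 1
…and 42 more, for 54 total.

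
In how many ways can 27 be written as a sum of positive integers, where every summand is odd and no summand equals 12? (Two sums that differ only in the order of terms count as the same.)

Enumerating by decreasing first part gives 192 partitions in all.

192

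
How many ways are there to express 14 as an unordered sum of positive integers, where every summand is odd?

Enumerating:
13+1
11+3
11+1+1+1
9+5
9+3+1+1
9+1+1+1+1+1
7+7
7+5+1+1
7+3+3+1
7+3+1+1+1+1
7+1+1+1+1+1+1+1
5+5+3+1
5+5+1+1+1+1
5+3+3+3
5+3+3+1+1+1
5+3+1+1+1+1+1+1
5+1+1+1+1+1+1+1+1+1
3+3+3+3+1+1
3+3+3+1+1+1+1+1
3+3+1+1+1+1+1+1+1+1
3+1+1+1+1+1+1+1+1+1+1+1
1+1+1+1+1+1+1+1+1+1+1+1+1+1
Counting gives 22.

22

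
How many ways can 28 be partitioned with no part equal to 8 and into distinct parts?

A full systematic count gives 171.

171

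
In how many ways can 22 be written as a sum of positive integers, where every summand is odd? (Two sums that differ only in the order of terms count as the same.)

89

Enumerating by decreasing first part gives 89 partitions in all.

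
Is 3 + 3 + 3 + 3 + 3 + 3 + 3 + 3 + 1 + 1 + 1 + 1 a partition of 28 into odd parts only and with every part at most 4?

Yes

The parts sum to 28, and the condition 'every summand is odd' holds; the condition 'no summand exceeds 4' holds.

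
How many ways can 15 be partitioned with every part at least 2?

A partial list (first 12 by largest part):
15
13, 2
12, 3
11, 4
11, 2, 2
10, 5
10, 3, 2
9, 6
9, 4, 2
9, 3, 3
9, 2, 2, 2
8, 7
…and 29 more, for 41 total.

41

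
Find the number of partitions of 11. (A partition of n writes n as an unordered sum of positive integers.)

56

There are too many to list fully; the first 12 (by largest part) are:
11
10+1
9+2
9+1+1
8+3
8+2+1
8+1+1+1
7+4
7+3+1
7+2+2
7+2+1+1
7+1+1+1+1
…and 44 more, for 56 total.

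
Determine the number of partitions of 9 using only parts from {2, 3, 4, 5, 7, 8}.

6

They are:
7 + 2
5 + 4
5 + 2 + 2
4 + 3 + 2
3 + 3 + 3
3 + 2 + 2 + 2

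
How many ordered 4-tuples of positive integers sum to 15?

By stars and bars with positive parts, the count is C(14,3) = 364.

364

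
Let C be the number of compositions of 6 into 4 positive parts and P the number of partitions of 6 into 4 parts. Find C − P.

8

Ordered (compositions into 4 parts): C(5,3) = 10.
Partitions of 6 into exactly 4 parts: 2.
Difference: 10 − 2 = 8.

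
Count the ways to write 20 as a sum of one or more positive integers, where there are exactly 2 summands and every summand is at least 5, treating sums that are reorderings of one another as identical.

Listing the qualifying partitions of 20:
15 + 5
14 + 6
13 + 7
12 + 8
11 + 9
10 + 10

6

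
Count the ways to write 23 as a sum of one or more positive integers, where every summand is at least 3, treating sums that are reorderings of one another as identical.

Counting exhaustively, 88 partitions satisfy the conditions.

88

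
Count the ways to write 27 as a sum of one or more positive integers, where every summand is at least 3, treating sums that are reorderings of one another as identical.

191

Systematic enumeration (by largest part, then next-largest, …) yields 191.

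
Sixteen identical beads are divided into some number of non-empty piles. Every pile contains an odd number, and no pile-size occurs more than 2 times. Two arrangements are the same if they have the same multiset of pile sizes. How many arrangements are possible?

They are:
1+15
3+13
5+11
1+1+3+11
7+9
1+1+5+9
1+3+3+9
1+1+7+7
1+3+5+7
3+3+5+5
Counting gives 10.

10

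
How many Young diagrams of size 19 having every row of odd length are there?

54

There are too many to list fully; the first 12 (by largest part) are:
19
17+1+1
15+3+1
15+1+1+1+1
13+5+1
13+3+3
13+3+1+1+1
13+1+1+1+1+1+1
11+7+1
11+5+3
11+5+1+1+1
11+3+3+1+1
…and 42 more, for 54 total.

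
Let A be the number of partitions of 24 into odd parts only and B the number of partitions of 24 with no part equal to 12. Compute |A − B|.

1376

Partitions of 24 into odd parts only: 122.
Partitions of 24 with no part equal to 12: 1498.
|122 − 1498| = 1376.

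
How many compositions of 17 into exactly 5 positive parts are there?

1820

A composition of 17 into 5 positive parts is chosen by placing 4 dividers among the 16 gaps between 17 units: C(16,4) = 1820.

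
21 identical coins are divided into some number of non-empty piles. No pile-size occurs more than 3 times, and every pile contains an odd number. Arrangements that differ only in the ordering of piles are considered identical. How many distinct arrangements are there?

32

A partial list (first 12 by largest part):
21
19+1+1
17+3+1
15+5+1
15+3+3
15+3+1+1+1
13+7+1
13+5+3
13+5+1+1+1
13+3+3+1+1
11+9+1
11+7+3
…and 20 more, for 32 total.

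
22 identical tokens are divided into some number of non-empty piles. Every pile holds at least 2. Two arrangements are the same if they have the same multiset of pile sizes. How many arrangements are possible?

There are 210 such partitions.

210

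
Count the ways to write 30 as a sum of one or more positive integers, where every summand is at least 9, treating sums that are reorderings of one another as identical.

11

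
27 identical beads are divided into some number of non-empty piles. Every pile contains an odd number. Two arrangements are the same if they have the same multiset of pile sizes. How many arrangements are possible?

192

Systematic enumeration (by largest part, then next-largest, …) yields 192.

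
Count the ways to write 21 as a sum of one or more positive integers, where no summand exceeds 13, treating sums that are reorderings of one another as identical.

Counting exhaustively, 747 partitions satisfy the conditions.

747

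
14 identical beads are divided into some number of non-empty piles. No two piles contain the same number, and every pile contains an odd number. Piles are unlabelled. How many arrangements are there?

3

Listing the qualifying partitions of 14:
13,1
11,3
9,5
That's 3 in total.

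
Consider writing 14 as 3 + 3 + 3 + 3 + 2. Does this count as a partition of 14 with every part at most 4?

The parts sum to 14, and the condition 'no summand exceeds 4' holds.

Yes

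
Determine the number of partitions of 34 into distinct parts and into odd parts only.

26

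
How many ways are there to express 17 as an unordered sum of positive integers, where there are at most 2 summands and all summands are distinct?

9

The partitions of 17 that satisfy the conditions:
17
16,1
15,2
14,3
13,4
12,5
11,6
10,7
9,8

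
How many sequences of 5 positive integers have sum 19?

3060

Place 4 bars in the 18 internal gaps of a row of 19 dots: C(18,4) = 3060.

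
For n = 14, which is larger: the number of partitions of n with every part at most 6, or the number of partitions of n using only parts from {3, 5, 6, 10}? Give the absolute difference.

Partitions of 14 with every part at most 6: 90.
Partitions of 14 using only parts from {3, 5, 6, 10}: 2.
|90 − 2| = 88.

88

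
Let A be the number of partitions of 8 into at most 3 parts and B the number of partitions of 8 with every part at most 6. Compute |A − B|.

Partitions of 8 into at most 3 parts: 10.
Partitions of 8 with every part at most 6: 20.
|10 − 20| = 10.

10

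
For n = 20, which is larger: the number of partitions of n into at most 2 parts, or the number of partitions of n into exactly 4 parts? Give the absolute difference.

Partitions of 20 into at most 2 parts: 11.
Partitions of 20 into exactly 4 parts: 64.
|11 − 64| = 53.

53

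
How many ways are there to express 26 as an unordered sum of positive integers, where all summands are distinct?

Direct enumeration gives 165 partitions.

165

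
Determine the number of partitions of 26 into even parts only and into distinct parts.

Enumerating:
26
24+2
22+4
20+6
20+4+2
18+8
18+6+2
16+10
16+8+2
16+6+4
14+12
14+10+2
14+8+4
14+6+4+2
12+10+4
12+8+6
12+8+4+2
10+8+6+2
Counting gives 18.

18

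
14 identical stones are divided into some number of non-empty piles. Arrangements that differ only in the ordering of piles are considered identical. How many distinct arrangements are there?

Enumerating by decreasing first part gives 135 partitions in all.

135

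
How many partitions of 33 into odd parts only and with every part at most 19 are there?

409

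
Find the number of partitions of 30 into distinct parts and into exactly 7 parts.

Listing the qualifying partitions of 30:
9+6+5+4+3+2+1
8+7+5+4+3+2+1

2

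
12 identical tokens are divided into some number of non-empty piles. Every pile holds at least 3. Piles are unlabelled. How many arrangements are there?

Enumerating:
12
9, 3
8, 4
7, 5
6, 6
6, 3, 3
5, 4, 3
4, 4, 4
3, 3, 3, 3

9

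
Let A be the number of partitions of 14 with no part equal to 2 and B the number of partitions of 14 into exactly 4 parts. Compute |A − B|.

35

Partitions of 14 with no part equal to 2: 58.
Partitions of 14 into exactly 4 parts: 23.
|58 − 23| = 35.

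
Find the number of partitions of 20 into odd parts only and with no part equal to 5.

37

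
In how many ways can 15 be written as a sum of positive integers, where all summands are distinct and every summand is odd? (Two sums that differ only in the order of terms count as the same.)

4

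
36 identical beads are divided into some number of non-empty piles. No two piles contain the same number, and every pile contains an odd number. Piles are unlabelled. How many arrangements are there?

33

A partial list (first 12 by largest part):
1, 35
3, 33
5, 31
7, 29
9, 27
1, 3, 5, 27
11, 25
1, 3, 7, 25
13, 23
1, 3, 9, 23
1, 5, 7, 23
15, 21
…and 21 more, for 33 total.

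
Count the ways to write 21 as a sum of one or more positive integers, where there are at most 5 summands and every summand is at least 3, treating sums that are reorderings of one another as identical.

There are too many to list fully; the first 12 (by largest part) are:
21
18 + 3
17 + 4
16 + 5
15 + 6
15 + 3 + 3
14 + 7
14 + 4 + 3
13 + 8
13 + 5 + 3
13 + 4 + 4
12 + 9
…and 44 more, for 56 total.

56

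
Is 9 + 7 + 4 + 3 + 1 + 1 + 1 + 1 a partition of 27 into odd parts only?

No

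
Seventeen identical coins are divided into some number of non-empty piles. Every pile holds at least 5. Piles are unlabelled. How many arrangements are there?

They are:
17
12, 5
11, 6
10, 7
9, 8
7, 5, 5
6, 6, 5

7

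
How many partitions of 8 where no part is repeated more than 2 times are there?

13

Listing the qualifying partitions of 8:
8
7, 1
6, 2
6, 1, 1
5, 3
5, 2, 1
4, 4
4, 3, 1
4, 2, 2
4, 2, 1, 1
3, 3, 2
3, 3, 1, 1
3, 2, 2, 1
That's 13 in total.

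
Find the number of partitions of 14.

Counting exhaustively, 135 partitions satisfy the conditions.

135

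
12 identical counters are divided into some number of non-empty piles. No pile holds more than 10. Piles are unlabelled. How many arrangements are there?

Enumerating by decreasing first part gives 75 partitions in all.

75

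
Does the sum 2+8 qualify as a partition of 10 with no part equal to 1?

Yes

The parts sum to 10, and the condition 'no summand equals 1' holds.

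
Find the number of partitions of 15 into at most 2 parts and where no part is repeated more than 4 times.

8

Listing the qualifying partitions of 15:
15
14, 1
13, 2
12, 3
11, 4
10, 5
9, 6
8, 7
That's 8 in total.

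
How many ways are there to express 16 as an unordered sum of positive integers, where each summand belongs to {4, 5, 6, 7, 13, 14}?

4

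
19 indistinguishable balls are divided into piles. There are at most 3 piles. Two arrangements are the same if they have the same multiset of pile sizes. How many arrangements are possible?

40

There are too many to list fully; the first 12 (by largest part) are:
19
18,1
17,2
17,1,1
16,3
16,2,1
15,4
15,3,1
15,2,2
14,5
14,4,1
14,3,2
…and 28 more, for 40 total.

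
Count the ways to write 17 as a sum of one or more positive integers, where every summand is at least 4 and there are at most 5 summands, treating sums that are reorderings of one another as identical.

Enumerating:
17
13 + 4
12 + 5
11 + 6
10 + 7
9 + 8
9 + 4 + 4
8 + 5 + 4
7 + 6 + 4
7 + 5 + 5
6 + 6 + 5
5 + 4 + 4 + 4

12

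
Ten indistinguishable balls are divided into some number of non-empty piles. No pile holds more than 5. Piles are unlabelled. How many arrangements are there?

A partial list (first 12 by largest part):
5+5
5+4+1
5+3+2
5+3+1+1
5+2+2+1
5+2+1+1+1
5+1+1+1+1+1
4+4+2
4+4+1+1
4+3+3
4+3+2+1
4+3+1+1+1
…and 18 more, for 30 total.

30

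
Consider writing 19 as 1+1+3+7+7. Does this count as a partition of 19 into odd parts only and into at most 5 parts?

Yes

The parts sum to 19, and the condition 'every summand is odd' holds; the condition 'there are at most 5 summands' holds.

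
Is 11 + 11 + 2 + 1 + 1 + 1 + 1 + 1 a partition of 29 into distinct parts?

The parts sum to 29, and the condition 'all summands are distinct' is violated.

No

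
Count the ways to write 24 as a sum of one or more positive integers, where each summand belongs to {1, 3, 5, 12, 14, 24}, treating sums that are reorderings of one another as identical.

There are too many to list fully; the first 12 (by largest part) are:
24
14,5,5
14,5,3,1,1
14,5,1,1,1,1,1
14,3,3,3,1
14,3,3,1,1,1,1
14,3,1,1,1,1,1,1,1
14,1,1,1,1,1,1,1,1,1,1
12,12
12,5,5,1,1
12,5,3,3,1
12,5,3,1,1,1,1
…and 33 more, for 45 total.

45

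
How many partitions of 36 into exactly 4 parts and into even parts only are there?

47

A partial list (first 12 by largest part):
2,2,2,30
2,2,4,28
2,2,6,26
2,4,4,26
2,2,8,24
2,4,6,24
4,4,4,24
2,2,10,22
2,4,8,22
2,6,6,22
4,4,6,22
2,2,12,20
…and 35 more, for 47 total.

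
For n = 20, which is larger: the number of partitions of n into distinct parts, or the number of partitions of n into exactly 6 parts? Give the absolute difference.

26

Partitions of 20 into distinct parts: 64.
Partitions of 20 into exactly 6 parts: 90.
|64 − 90| = 26.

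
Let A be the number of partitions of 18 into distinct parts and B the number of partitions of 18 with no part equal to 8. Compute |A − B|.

297

Partitions of 18 into distinct parts: 46.
Partitions of 18 with no part equal to 8: 343.
|46 − 343| = 297.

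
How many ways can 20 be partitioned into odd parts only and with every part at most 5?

Enumerating:
5 + 5 + 5 + 5
5 + 5 + 5 + 3 + 1 + 1
5 + 5 + 5 + 1 + 1 + 1 + 1 + 1
5 + 5 + 3 + 3 + 3 + 1
5 + 5 + 3 + 3 + 1 + 1 + 1 + 1
5 + 5 + 3 + 1 + 1 + 1 + 1 + 1 + 1 + 1
5 + 5 + 1 + 1 + 1 + 1 + 1 + 1 + 1 + 1 + 1 + 1
5 + 3 + 3 + 3 + 3 + 3
5 + 3 + 3 + 3 + 3 + 1 + 1 + 1
5 + 3 + 3 + 3 + 1 + 1 + 1 + 1 + 1 + 1
5 + 3 + 3 + 1 + 1 + 1 + 1 + 1 + 1 + 1 + 1 + 1
5 + 3 + 1 + 1 + 1 + 1 + 1 + 1 + 1 + 1 + 1 + 1 + 1 + 1
5 + 1 + 1 + 1 + 1 + 1 + 1 + 1 + 1 + 1 + 1 + 1 + 1 + 1 + 1 + 1
3 + 3 + 3 + 3 + 3 + 3 + 1 + 1
3 + 3 + 3 + 3 + 3 + 1 + 1 + 1 + 1 + 1
3 + 3 + 3 + 3 + 1 + 1 + 1 + 1 + 1 + 1 + 1 + 1
3 + 3 + 3 + 1 + 1 + 1 + 1 + 1 + 1 + 1 + 1 + 1 + 1 + 1
3 + 3 + 1 + 1 + 1 + 1 + 1 + 1 + 1 + 1 + 1 + 1 + 1 + 1 + 1 + 1
3 + 1 + 1 + 1 + 1 + 1 + 1 + 1 + 1 + 1 + 1 + 1 + 1 + 1 + 1 + 1 + 1 + 1
1 + 1 + 1 + 1 + 1 + 1 + 1 + 1 + 1 + 1 + 1 + 1 + 1 + 1 + 1 + 1 + 1 + 1 + 1 + 1

20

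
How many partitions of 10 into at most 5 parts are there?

There are too many to list fully; the first 12 (by largest part) are:
10
9+1
8+2
8+1+1
7+3
7+2+1
7+1+1+1
6+4
6+3+1
6+2+2
6+2+1+1
6+1+1+1+1
…and 18 more, for 30 total.

30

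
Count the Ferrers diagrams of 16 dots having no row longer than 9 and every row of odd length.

26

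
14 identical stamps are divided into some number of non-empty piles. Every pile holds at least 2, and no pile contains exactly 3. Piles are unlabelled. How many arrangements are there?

Listing the qualifying partitions of 14:
14
12+2
10+4
10+2+2
9+5
8+6
8+4+2
8+2+2+2
7+7
7+5+2
6+6+2
6+4+4
6+4+2+2
6+2+2+2+2
5+5+4
5+5+2+2
4+4+4+2
4+4+2+2+2
4+2+2+2+2+2
2+2+2+2+2+2+2

20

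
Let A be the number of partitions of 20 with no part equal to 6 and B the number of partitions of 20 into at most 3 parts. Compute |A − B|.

Partitions of 20 with no part equal to 6: 492.
Partitions of 20 into at most 3 parts: 44.
|492 − 44| = 448.

448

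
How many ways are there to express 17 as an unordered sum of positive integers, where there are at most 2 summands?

Enumerating:
17
16, 1
15, 2
14, 3
13, 4
12, 5
11, 6
10, 7
9, 8

9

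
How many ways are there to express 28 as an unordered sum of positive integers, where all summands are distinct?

Systematic enumeration (by largest part, then next-largest, …) yields 222.

222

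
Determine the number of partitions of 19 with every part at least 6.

6

Enumerating:
19
13, 6
12, 7
11, 8
10, 9
7, 6, 6
Counting gives 6.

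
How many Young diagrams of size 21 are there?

Direct enumeration gives 792 partitions.

792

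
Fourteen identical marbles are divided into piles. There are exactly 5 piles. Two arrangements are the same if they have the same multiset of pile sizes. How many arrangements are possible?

23

Enumerating:
10 + 1 + 1 + 1 + 1
9 + 2 + 1 + 1 + 1
8 + 3 + 1 + 1 + 1
8 + 2 + 2 + 1 + 1
7 + 4 + 1 + 1 + 1
7 + 3 + 2 + 1 + 1
7 + 2 + 2 + 2 + 1
6 + 5 + 1 + 1 + 1
6 + 4 + 2 + 1 + 1
6 + 3 + 3 + 1 + 1
6 + 3 + 2 + 2 + 1
6 + 2 + 2 + 2 + 2
5 + 5 + 2 + 1 + 1
5 + 4 + 3 + 1 + 1
5 + 4 + 2 + 2 + 1
5 + 3 + 3 + 2 + 1
5 + 3 + 2 + 2 + 2
4 + 4 + 4 + 1 + 1
4 + 4 + 3 + 2 + 1
4 + 4 + 2 + 2 + 2
4 + 3 + 3 + 3 + 1
4 + 3 + 3 + 2 + 2
3 + 3 + 3 + 3 + 2
Counting gives 23.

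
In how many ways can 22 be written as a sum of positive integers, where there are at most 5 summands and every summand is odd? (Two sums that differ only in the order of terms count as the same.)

24

Listing the qualifying partitions of 22:
1 + 21
3 + 19
1 + 1 + 1 + 19
5 + 17
1 + 1 + 3 + 17
7 + 15
1 + 1 + 5 + 15
1 + 3 + 3 + 15
9 + 13
1 + 1 + 7 + 13
1 + 3 + 5 + 13
3 + 3 + 3 + 13
11 + 11
1 + 1 + 9 + 11
1 + 3 + 7 + 11
1 + 5 + 5 + 11
3 + 3 + 5 + 11
1 + 3 + 9 + 9
1 + 5 + 7 + 9
3 + 3 + 7 + 9
3 + 5 + 5 + 9
1 + 7 + 7 + 7
3 + 5 + 7 + 7
5 + 5 + 5 + 7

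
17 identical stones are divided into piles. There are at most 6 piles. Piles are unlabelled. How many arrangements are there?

A full systematic count gives 163.

163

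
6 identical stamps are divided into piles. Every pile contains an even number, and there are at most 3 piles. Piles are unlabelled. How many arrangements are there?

They are:
6
4 + 2
2 + 2 + 2
That's 3 in total.

3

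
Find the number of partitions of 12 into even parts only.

The partitions of 12 that satisfy the conditions:
12
10 + 2
8 + 4
8 + 2 + 2
6 + 6
6 + 4 + 2
6 + 2 + 2 + 2
4 + 4 + 4
4 + 4 + 2 + 2
4 + 2 + 2 + 2 + 2
2 + 2 + 2 + 2 + 2 + 2
Counting gives 11.

11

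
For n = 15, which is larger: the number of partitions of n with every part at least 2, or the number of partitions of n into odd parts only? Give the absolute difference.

14

Partitions of 15 with every part at least 2: 41.
Partitions of 15 into odd parts only: 27.
|41 − 27| = 14.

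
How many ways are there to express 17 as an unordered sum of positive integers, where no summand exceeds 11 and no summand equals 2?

109

A full systematic count gives 109.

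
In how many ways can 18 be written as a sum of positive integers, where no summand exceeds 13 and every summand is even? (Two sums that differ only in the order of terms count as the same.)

26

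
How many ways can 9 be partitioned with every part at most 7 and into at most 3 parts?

10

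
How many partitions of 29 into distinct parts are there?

Direct enumeration gives 256 partitions.

256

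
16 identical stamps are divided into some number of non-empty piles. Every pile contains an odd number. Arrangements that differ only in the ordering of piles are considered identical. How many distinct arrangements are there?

32

There are too many to list fully; the first 12 (by largest part) are:
1+15
3+13
1+1+1+13
5+11
1+1+3+11
1+1+1+1+1+11
7+9
1+1+5+9
1+3+3+9
1+1+1+1+3+9
1+1+1+1+1+1+1+9
1+1+7+7
…and 20 more, for 32 total.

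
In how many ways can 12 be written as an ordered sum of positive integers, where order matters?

2048

The number of compositions of n is 2^(n−1); here 2^11 = 2048.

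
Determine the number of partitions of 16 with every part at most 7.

164

A full systematic count gives 164.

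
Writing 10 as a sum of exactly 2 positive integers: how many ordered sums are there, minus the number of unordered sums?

Ordered (compositions into 2 parts): C(9,1) = 9.
Unordered (partitions into 2 parts): 5.
Difference: 9 − 5 = 4.

4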